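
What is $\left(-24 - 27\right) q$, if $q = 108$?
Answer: $-5508$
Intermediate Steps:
$\left(-24 - 27\right) q = \left(-24 - 27\right) 108 = \left(-51\right) 108 = -5508$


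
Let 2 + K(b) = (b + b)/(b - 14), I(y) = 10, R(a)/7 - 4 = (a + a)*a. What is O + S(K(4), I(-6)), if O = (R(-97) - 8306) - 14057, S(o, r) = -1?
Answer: 109390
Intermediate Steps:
R(a) = 28 + 14*a² (R(a) = 28 + 7*((a + a)*a) = 28 + 7*((2*a)*a) = 28 + 7*(2*a²) = 28 + 14*a²)
K(b) = -2 + 2*b/(-14 + b) (K(b) = -2 + (b + b)/(b - 14) = -2 + (2*b)/(-14 + b) = -2 + 2*b/(-14 + b))
O = 109391 (O = ((28 + 14*(-97)²) - 8306) - 14057 = ((28 + 14*9409) - 8306) - 14057 = ((28 + 131726) - 8306) - 14057 = (131754 - 8306) - 14057 = 123448 - 14057 = 109391)
O + S(K(4), I(-6)) = 109391 - 1 = 109390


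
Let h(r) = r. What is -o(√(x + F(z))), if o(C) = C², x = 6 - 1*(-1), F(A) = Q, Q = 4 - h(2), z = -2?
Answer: -9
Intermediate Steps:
Q = 2 (Q = 4 - 1*2 = 4 - 2 = 2)
F(A) = 2
x = 7 (x = 6 + 1 = 7)
-o(√(x + F(z))) = -(√(7 + 2))² = -(√9)² = -1*3² = -1*9 = -9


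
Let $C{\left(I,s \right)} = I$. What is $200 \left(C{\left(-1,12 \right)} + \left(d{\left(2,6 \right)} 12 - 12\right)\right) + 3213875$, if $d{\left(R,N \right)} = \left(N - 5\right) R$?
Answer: $3216075$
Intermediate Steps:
$d{\left(R,N \right)} = R \left(-5 + N\right)$ ($d{\left(R,N \right)} = \left(N - 5\right) R = \left(-5 + N\right) R = R \left(-5 + N\right)$)
$200 \left(C{\left(-1,12 \right)} + \left(d{\left(2,6 \right)} 12 - 12\right)\right) + 3213875 = 200 \left(-1 + \left(2 \left(-5 + 6\right) 12 - 12\right)\right) + 3213875 = 200 \left(-1 - \left(12 - 2 \cdot 1 \cdot 12\right)\right) + 3213875 = 200 \left(-1 + \left(2 \cdot 12 - 12\right)\right) + 3213875 = 200 \left(-1 + \left(24 - 12\right)\right) + 3213875 = 200 \left(-1 + 12\right) + 3213875 = 200 \cdot 11 + 3213875 = 2200 + 3213875 = 3216075$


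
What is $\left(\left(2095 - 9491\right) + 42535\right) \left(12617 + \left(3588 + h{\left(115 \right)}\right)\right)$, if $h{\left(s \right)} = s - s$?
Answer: $569427495$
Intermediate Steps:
$h{\left(s \right)} = 0$
$\left(\left(2095 - 9491\right) + 42535\right) \left(12617 + \left(3588 + h{\left(115 \right)}\right)\right) = \left(\left(2095 - 9491\right) + 42535\right) \left(12617 + \left(3588 + 0\right)\right) = \left(-7396 + 42535\right) \left(12617 + 3588\right) = 35139 \cdot 16205 = 569427495$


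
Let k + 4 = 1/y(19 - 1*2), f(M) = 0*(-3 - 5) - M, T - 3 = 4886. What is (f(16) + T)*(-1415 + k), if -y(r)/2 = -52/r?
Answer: -719055007/104 ≈ -6.9140e+6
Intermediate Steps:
T = 4889 (T = 3 + 4886 = 4889)
f(M) = -M (f(M) = 0*(-8) - M = 0 - M = -M)
y(r) = 104/r (y(r) = -(-104)/r = 104/r)
k = -399/104 (k = -4 + 1/(104/(19 - 1*2)) = -4 + 1/(104/(19 - 2)) = -4 + 1/(104/17) = -4 + 17/104 = -399/104 ≈ -3.8365)
(f(16) + T)*(-1415 + k) = (-1*16 + 4889)*(-1415 - 399/104) = (-16 + 4889)*(-147559/104) = 4873*(-147559/104) = -719055007/104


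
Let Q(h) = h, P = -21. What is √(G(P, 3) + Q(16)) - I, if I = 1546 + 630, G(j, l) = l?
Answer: -2176 + √19 ≈ -2171.6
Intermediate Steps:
I = 2176
√(G(P, 3) + Q(16)) - I = √(3 + 16) - 1*2176 = √19 - 2176 = -2176 + √19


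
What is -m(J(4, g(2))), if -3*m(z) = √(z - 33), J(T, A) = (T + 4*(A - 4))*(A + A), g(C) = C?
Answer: 7*I/3 ≈ 2.3333*I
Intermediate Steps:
J(T, A) = 2*A*(-16 + T + 4*A) (J(T, A) = (T + 4*(-4 + A))*(2*A) = (T + (-16 + 4*A))*(2*A) = (-16 + T + 4*A)*(2*A) = 2*A*(-16 + T + 4*A))
m(z) = -√(-33 + z)/3 (m(z) = -√(z - 33)/3 = -√(-33 + z)/3)
-m(J(4, g(2))) = -(-1)*√(-33 + 2*2*(-16 + 4 + 4*2))/3 = -(-1)*√(-33 + 2*2*(-16 + 4 + 8))/3 = -(-1)*√(-33 + 2*2*(-4))/3 = -(-1)*√(-33 - 16)/3 = -(-1)*√(-49)/3 = -(-1)*7*I/3 = -(-7)*I/3 = 7*I/3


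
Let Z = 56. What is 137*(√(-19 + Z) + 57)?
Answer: 7809 + 137*√37 ≈ 8642.3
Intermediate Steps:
137*(√(-19 + Z) + 57) = 137*(√(-19 + 56) + 57) = 137*(√37 + 57) = 137*(57 + √37) = 7809 + 137*√37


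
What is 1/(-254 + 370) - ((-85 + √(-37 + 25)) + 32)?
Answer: 6149/116 - 2*I*√3 ≈ 53.009 - 3.4641*I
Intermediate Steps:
1/(-254 + 370) - ((-85 + √(-37 + 25)) + 32) = 1/116 - ((-85 + √(-12)) + 32) = 1/116 - ((-85 + 2*I*√3) + 32) = 1/116 - (-53 + 2*I*√3) = 1/116 + (53 - 2*I*√3) = 6149/116 - 2*I*√3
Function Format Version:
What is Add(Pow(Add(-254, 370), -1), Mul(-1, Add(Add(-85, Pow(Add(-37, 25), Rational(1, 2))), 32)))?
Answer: Add(Rational(6149, 116), Mul(-2, I, Pow(3, Rational(1, 2)))) ≈ Add(53.009, Mul(-3.4641, I))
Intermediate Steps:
Add(Pow(Add(-254, 370), -1), Mul(-1, Add(Add(-85, Pow(Add(-37, 25), Rational(1, 2))), 32))) = Add(Pow(116, -1), Mul(-1, Add(Add(-85, Pow(-12, Rational(1, 2))), 32))) = Add(Rational(1, 116), Mul(-1, Add(Add(-85, Mul(2, I, Pow(3, Rational(1, 2)))), 32))) = Add(Rational(1, 116), Mul(-1, Add(-53, Mul(2, I, Pow(3, Rational(1, 2)))))) = Add(Rational(1, 116), Add(53, Mul(-2, I, Pow(3, Rational(1, 2))))) = Add(Rational(6149, 116), Mul(-2, I, Pow(3, Rational(1, 2))))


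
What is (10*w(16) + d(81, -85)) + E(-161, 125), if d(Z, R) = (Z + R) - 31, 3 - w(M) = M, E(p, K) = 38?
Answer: -127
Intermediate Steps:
w(M) = 3 - M
d(Z, R) = -31 + R + Z (d(Z, R) = (R + Z) - 31 = -31 + R + Z)
(10*w(16) + d(81, -85)) + E(-161, 125) = (10*(3 - 1*16) + (-31 - 85 + 81)) + 38 = (10*(3 - 16) - 35) + 38 = (10*(-13) - 35) + 38 = (-130 - 35) + 38 = -165 + 38 = -127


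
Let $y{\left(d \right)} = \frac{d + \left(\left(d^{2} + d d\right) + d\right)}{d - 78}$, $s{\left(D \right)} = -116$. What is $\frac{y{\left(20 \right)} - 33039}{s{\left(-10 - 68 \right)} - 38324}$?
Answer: $\frac{30921}{35960} \approx 0.85987$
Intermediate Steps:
$y{\left(d \right)} = \frac{2 d + 2 d^{2}}{-78 + d}$ ($y{\left(d \right)} = \frac{d + \left(\left(d^{2} + d^{2}\right) + d\right)}{-78 + d} = \frac{d + \left(2 d^{2} + d\right)}{-78 + d} = \frac{d + \left(d + 2 d^{2}\right)}{-78 + d} = \frac{2 d + 2 d^{2}}{-78 + d}$)
$\frac{y{\left(20 \right)} - 33039}{s{\left(-10 - 68 \right)} - 38324} = \frac{2 \cdot 20 \frac{1}{-78 + 20} \left(1 + 20\right) - 33039}{-116 - 38324} = \frac{2 \cdot 20 \frac{1}{-58} \cdot 21 - 33039}{-38440} = \left(2 \cdot 20 \left(- \frac{1}{58}\right) 21 - 33039\right) \left(- \frac{1}{38440}\right) = \left(- \frac{420}{29} - 33039\right) \left(- \frac{1}{38440}\right) = \left(- \frac{958551}{29}\right) \left(- \frac{1}{38440}\right) = \frac{30921}{35960}$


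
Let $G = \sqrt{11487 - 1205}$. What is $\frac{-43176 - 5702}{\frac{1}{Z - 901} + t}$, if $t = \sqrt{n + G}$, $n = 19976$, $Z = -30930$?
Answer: $\frac{48878}{\frac{1}{31831} - \sqrt{19976 + \sqrt{10282}}} \approx -344.95$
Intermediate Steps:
$G = \sqrt{10282} \approx 101.4$
$t = \sqrt{19976 + \sqrt{10282}} \approx 141.69$
$\frac{-43176 - 5702}{\frac{1}{Z - 901} + t} = \frac{-43176 - 5702}{\frac{1}{-30930 - 901} + \sqrt{19976 + \sqrt{10282}}} = - \frac{48878}{\frac{1}{-31831} + \sqrt{19976 + \sqrt{10282}}} = - \frac{48878}{- \frac{1}{31831} + \sqrt{19976 + \sqrt{10282}}}$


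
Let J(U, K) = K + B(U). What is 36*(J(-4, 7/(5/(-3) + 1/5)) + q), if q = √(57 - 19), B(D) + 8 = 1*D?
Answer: -6642/11 + 36*√38 ≈ -381.90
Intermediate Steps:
B(D) = -8 + D (B(D) = -8 + 1*D = -8 + D)
q = √38 ≈ 6.1644
J(U, K) = -8 + K + U (J(U, K) = K + (-8 + U) = -8 + K + U)
36*(J(-4, 7/(5/(-3) + 1/5)) + q) = 36*((-8 + 7/(5/(-3) + 1/5) - 4) + √38) = 36*((-8 + 7/(5*(-⅓) + 1*(⅕)) - 4) + √38) = 36*((-8 + 7/(-5/3 + ⅕) - 4) + √38) = 36*((-8 + 7/(-22/15) - 4) + √38) = 36*((-8 + 7*(-15/22) - 4) + √38) = 36*((-8 - 105/22 - 4) + √38) = 36*(-369/22 + √38) = -6642/11 + 36*√38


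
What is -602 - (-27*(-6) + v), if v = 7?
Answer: -771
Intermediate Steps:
-602 - (-27*(-6) + v) = -602 - (-27*(-6) + 7) = -602 - (162 + 7) = -602 - 1*169 = -602 - 169 = -771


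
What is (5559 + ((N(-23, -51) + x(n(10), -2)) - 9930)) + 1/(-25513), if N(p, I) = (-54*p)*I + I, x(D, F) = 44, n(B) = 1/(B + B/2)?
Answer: -1727740361/25513 ≈ -67720.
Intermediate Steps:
n(B) = 2/(3*B) (n(B) = 1/(B + B*(1/2)) = 1/(B + B/2) = 1/(3*B/2) = 2/(3*B))
N(p, I) = I - 54*I*p (N(p, I) = -54*I*p + I = I - 54*I*p)
(5559 + ((N(-23, -51) + x(n(10), -2)) - 9930)) + 1/(-25513) = (5559 + ((-51*(1 - 54*(-23)) + 44) - 9930)) + 1/(-25513) = (5559 + ((-51*(1 + 1242) + 44) - 9930)) - 1/25513 = (5559 + ((-51*1243 + 44) - 9930)) - 1/25513 = (5559 + ((-63393 + 44) - 9930)) - 1/25513 = (5559 + (-63349 - 9930)) - 1/25513 = (5559 - 73279) - 1/25513 = -67720 - 1/25513 = -1727740361/25513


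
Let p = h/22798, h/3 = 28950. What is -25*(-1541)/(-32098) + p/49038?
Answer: -163132355950/135926315393 ≈ -1.2002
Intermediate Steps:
h = 86850 (h = 3*28950 = 86850)
p = 43425/11399 (p = 86850/22798 = 86850*(1/22798) = 43425/11399 ≈ 3.8095)
-25*(-1541)/(-32098) + p/49038 = -25*(-1541)/(-32098) + (43425/11399)/49038 = 38525*(-1/32098) + (43425/11399)*(1/49038) = -38525/32098 + 14475/186328054 = -163132355950/135926315393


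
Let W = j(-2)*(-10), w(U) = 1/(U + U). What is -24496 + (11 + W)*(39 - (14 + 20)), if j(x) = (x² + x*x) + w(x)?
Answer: -49657/2 ≈ -24829.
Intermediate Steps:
w(U) = 1/(2*U)
j(x) = 1/(2*x) + 2*x² (j(x) = (x² + x*x) + 1/(2*x) = (x² + x²) + 1/(2*x) = 2*x² + 1/(2*x) = 1/(2*x) + 2*x²)
W = -155/2 (W = ((½)*(1 + 4*(-2)³)/(-2))*(-10) = ((½)*(-½)*(1 + 4*(-8)))*(-10) = ((½)*(-½)*(1 - 32))*(-10) = ((½)*(-½)*(-31))*(-10) = (31/4)*(-10) = -155/2 ≈ -77.500)
-24496 + (11 + W)*(39 - (14 + 20)) = -24496 + (11 - 155/2)*(39 - (14 + 20)) = -24496 - 133*(39 - 1*34)/2 = -24496 - 133*(39 - 34)/2 = -24496 - 133/2*5 = -24496 - 665/2 = -49657/2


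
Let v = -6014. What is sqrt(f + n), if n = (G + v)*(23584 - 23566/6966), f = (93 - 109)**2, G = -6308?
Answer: I*sqrt(43516896610630)/387 ≈ 17046.0*I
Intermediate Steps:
f = 256 (f = (-16)**2 = 256)
n = -1012021743058/3483 (n = (-6308 - 6014)*(23584 - 23566/6966) = -12322*(23584 - 23566*1/6966) = -12322*(23584 - 11783/3483) = -12322*82131289/3483 = -1012021743058/3483 ≈ -2.9056e+8)
sqrt(f + n) = sqrt(256 - 1012021743058/3483) = sqrt(-1012020851410/3483) = I*sqrt(43516896610630)/387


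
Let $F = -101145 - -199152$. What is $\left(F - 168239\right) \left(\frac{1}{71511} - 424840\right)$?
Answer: $\frac{2133699656841448}{71511} \approx 2.9837 \cdot 10^{10}$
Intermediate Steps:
$F = 98007$ ($F = -101145 + 199152 = 98007$)
$\left(F - 168239\right) \left(\frac{1}{71511} - 424840\right) = \left(98007 - 168239\right) \left(\frac{1}{71511} - 424840\right) = - 70232 \left(\frac{1}{71511} - 424840\right) = \left(-70232\right) \left(- \frac{30380733239}{71511}\right) = \frac{2133699656841448}{71511}$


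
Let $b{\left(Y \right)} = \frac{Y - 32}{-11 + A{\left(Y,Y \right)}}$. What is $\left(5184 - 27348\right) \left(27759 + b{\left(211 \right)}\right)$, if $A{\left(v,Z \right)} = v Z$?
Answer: $- \frac{13692401327058}{22255} \approx -6.1525 \cdot 10^{8}$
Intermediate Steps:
$A{\left(v,Z \right)} = Z v$
$b{\left(Y \right)} = \frac{-32 + Y}{-11 + Y^{2}}$ ($b{\left(Y \right)} = \frac{Y - 32}{-11 + Y Y} = \frac{-32 + Y}{-11 + Y^{2}}$)
$\left(5184 - 27348\right) \left(27759 + b{\left(211 \right)}\right) = \left(5184 - 27348\right) \left(27759 + \frac{-32 + 211}{-11 + 211^{2}}\right) = - 22164 \left(27759 + \frac{1}{-11 + 44521} \cdot 179\right) = - 22164 \left(27759 + \frac{1}{44510} \cdot 179\right) = - 22164 \left(27759 + \frac{179}{44510}\right) = \left(-22164\right) \frac{1235553269}{44510} = - \frac{13692401327058}{22255}$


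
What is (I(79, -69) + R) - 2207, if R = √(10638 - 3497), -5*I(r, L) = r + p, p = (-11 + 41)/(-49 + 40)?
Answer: -33332/15 + √7141 ≈ -2137.6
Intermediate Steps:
p = -10/3 (p = 30/(-9) = 30*(-⅑) = -10/3 ≈ -3.3333)
I(r, L) = ⅔ - r/5 (I(r, L) = -(r - 10/3)/5 = -(-10/3 + r)/5 = ⅔ - r/5)
R = √7141 ≈ 84.504
(I(79, -69) + R) - 2207 = ((⅔ - ⅕*79) + √7141) - 2207 = ((⅔ - 79/5) + √7141) - 2207 = (-227/15 + √7141) - 2207 = -33332/15 + √7141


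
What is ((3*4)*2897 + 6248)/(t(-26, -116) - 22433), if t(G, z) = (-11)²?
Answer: -10253/5578 ≈ -1.8381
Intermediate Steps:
t(G, z) = 121
((3*4)*2897 + 6248)/(t(-26, -116) - 22433) = ((3*4)*2897 + 6248)/(121 - 22433) = (12*2897 + 6248)/(-22312) = (34764 + 6248)*(-1/22312) = 41012*(-1/22312) = -10253/5578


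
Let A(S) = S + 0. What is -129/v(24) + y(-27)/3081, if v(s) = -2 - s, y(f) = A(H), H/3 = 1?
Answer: 10193/2054 ≈ 4.9625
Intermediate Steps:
H = 3 (H = 3*1 = 3)
A(S) = S
y(f) = 3
-129/v(24) + y(-27)/3081 = -129/(-2 - 1*24) + 3/3081 = -129/(-2 - 24) + 3*(1/3081) = -129/(-26) + 1/1027 = -129*(-1/26) + 1/1027 = 129/26 + 1/1027 = 10193/2054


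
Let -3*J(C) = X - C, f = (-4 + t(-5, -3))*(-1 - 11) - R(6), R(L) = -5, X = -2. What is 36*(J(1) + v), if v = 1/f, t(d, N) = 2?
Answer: 1080/29 ≈ 37.241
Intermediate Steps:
f = 29 (f = (-4 + 2)*(-1 - 11) - 1*(-5) = -2*(-12) + 5 = 24 + 5 = 29)
J(C) = 2/3 + C/3 (J(C) = -(-2 - C)/3 = 2/3 + C/3)
v = 1/29 ≈ 0.034483
36*(J(1) + v) = 36*((2/3 + (1/3)*1) + 1/29) = 36*((2/3 + 1/3) + 1/29) = 36*(1 + 1/29) = 36*(30/29) = 1080/29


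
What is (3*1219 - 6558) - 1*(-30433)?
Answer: 27532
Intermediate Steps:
(3*1219 - 6558) - 1*(-30433) = (3657 - 6558) + 30433 = -2901 + 30433 = 27532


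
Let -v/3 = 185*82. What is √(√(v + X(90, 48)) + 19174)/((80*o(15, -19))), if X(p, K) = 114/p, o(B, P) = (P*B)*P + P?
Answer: √(4314150 + 15*I*√10239465)/6475200 ≈ 0.00032078 + 1.7844e-6*I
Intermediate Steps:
o(B, P) = P + B*P² (o(B, P) = (B*P)*P + P = B*P² + P = P + B*P²)
v = -45510 (v = -555*82 = -3*15170 = -45510)
√(√(v + X(90, 48)) + 19174)/((80*o(15, -19))) = √(√(-45510 + 114/90) + 19174)/((80*(-19*(1 + 15*(-19))))) = √(√(-45510 + 114*(1/90)) + 19174)/((80*(-19*(1 - 285)))) = √(√(-45510 + 19/15) + 19174)/((80*(-19*(-284)))) = √(√(-682631/15) + 19174)/((80*5396)) = √(I*√10239465/15 + 19174)/431680 = √(19174 + I*√10239465/15)*(1/431680) = √(19174 + I*√10239465/15)/431680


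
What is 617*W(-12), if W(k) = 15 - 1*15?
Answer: 0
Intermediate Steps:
W(k) = 0 (W(k) = 15 - 15 = 0)
617*W(-12) = 617*0 = 0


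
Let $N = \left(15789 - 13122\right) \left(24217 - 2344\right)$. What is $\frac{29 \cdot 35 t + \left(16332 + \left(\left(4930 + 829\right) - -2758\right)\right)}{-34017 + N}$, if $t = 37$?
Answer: $\frac{31202}{29150637} \approx 0.0010704$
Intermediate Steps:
$N = 58335291$ ($N = 2667 \cdot 21873 = 58335291$)
$\frac{29 \cdot 35 t + \left(16332 + \left(\left(4930 + 829\right) - -2758\right)\right)}{-34017 + N} = \frac{29 \cdot 35 \cdot 37 + \left(16332 + \left(\left(4930 + 829\right) - -2758\right)\right)}{-34017 + 58335291} = \frac{1015 \cdot 37 + \left(16332 + \left(5759 + 2758\right)\right)}{58301274} = \left(37555 + \left(16332 + 8517\right)\right) \frac{1}{58301274} = \left(37555 + 24849\right) \frac{1}{58301274} = 62404 \cdot \frac{1}{58301274} = \frac{31202}{29150637}$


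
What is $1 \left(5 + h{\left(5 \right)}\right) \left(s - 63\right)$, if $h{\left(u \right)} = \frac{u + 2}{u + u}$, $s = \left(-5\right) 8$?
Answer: $- \frac{5871}{10} \approx -587.1$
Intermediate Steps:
$s = -40$
$h{\left(u \right)} = \frac{2 + u}{2 u}$
$1 \left(5 + h{\left(5 \right)}\right) \left(s - 63\right) = 1 \left(5 + \frac{2 + 5}{2 \cdot 5}\right) \left(-40 - 63\right) = 1 \left(5 + \frac{1}{2} \cdot \frac{1}{5} \cdot 7\right) \left(-103\right) = 1 \left(5 + \frac{7}{10}\right) \left(-103\right) = 1 \cdot \frac{57}{10} \left(-103\right) = \frac{57}{10} \left(-103\right) = - \frac{5871}{10}$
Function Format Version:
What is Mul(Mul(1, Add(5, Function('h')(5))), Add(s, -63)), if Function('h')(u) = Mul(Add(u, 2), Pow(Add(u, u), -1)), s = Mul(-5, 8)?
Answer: Rational(-5871, 10) ≈ -587.10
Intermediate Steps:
s = -40
Function('h')(u) = Mul(Rational(1, 2), Pow(u, -1), Add(2, u)) (Function('h')(u) = Mul(Add(2, u), Pow(Mul(2, u), -1)) = Mul(Add(2, u), Mul(Rational(1, 2), Pow(u, -1))) = Mul(Rational(1, 2), Pow(u, -1), Add(2, u)))
Mul(Mul(1, Add(5, Function('h')(5))), Add(s, -63)) = Mul(Mul(1, Add(5, Mul(Rational(1, 2), Pow(5, -1), Add(2, 5)))), Add(-40, -63)) = Mul(Mul(1, Add(5, Mul(Rational(1, 2), Rational(1, 5), 7))), -103) = Mul(Mul(1, Add(5, Rational(7, 10))), -103) = Mul(Mul(1, Rational(57, 10)), -103) = Mul(Rational(57, 10), -103) = Rational(-5871, 10)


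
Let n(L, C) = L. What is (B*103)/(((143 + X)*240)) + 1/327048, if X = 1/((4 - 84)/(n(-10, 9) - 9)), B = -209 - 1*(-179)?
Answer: -336847981/3747643032 ≈ -0.089883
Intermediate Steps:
B = -30 (B = -209 + 179 = -30)
X = 19/80 (X = 1/((4 - 84)/(-10 - 9)) = 1/(-80/(-19)) = 1/(-80*(-1/19)) = 1/(80/19) = 19/80 ≈ 0.23750)
(B*103)/(((143 + X)*240)) + 1/327048 = (-30*103)/(((143 + 19/80)*240)) + 1/327048 = -3090/((11459/80)*240) + 1/327048 = -3090/34377 + 1/327048 = -3090*1/34377 + 1/327048 = -1030/11459 + 1/327048 = -336847981/3747643032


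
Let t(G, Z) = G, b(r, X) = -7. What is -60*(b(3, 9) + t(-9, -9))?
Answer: 960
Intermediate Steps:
-60*(b(3, 9) + t(-9, -9)) = -60*(-7 - 9) = -60*(-16) = 960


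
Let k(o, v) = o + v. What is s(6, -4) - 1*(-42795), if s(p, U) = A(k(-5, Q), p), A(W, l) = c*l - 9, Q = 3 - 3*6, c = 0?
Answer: 42786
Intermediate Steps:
Q = -15 (Q = 3 - 18 = -15)
A(W, l) = -9 (A(W, l) = 0*l - 9 = 0 - 9 = -9)
s(p, U) = -9
s(6, -4) - 1*(-42795) = -9 - 1*(-42795) = -9 + 42795 = 42786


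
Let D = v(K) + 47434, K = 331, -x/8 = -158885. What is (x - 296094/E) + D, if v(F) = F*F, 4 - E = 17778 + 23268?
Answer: 29305675122/20521 ≈ 1.4281e+6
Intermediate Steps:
x = 1271080 (x = -8*(-158885) = 1271080)
E = -41042 (E = 4 - (17778 + 23268) = 4 - 1*41046 = 4 - 41046 = -41042)
v(F) = F²
D = 156995 (D = 331² + 47434 = 109561 + 47434 = 156995)
(x - 296094/E) + D = (1271080 - 296094/(-41042)) + 156995 = (1271080 - 296094*(-1/41042)) + 156995 = (1271080 + 148047/20521) + 156995 = 26083980727/20521 + 156995 = 29305675122/20521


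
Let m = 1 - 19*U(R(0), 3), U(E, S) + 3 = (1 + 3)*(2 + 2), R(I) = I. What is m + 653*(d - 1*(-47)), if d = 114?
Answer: 104887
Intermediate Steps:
U(E, S) = 13 (U(E, S) = -3 + (1 + 3)*(2 + 2) = -3 + 4*4 = -3 + 16 = 13)
m = -246 (m = 1 - 19*13 = 1 - 247 = -246)
m + 653*(d - 1*(-47)) = -246 + 653*(114 - 1*(-47)) = -246 + 653*(114 + 47) = -246 + 653*161 = -246 + 105133 = 104887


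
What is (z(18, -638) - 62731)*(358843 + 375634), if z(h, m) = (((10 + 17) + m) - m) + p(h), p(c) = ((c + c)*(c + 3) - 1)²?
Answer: 372615606117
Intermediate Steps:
p(c) = (-1 + 2*c*(3 + c))² (p(c) = ((2*c)*(3 + c) - 1)² = (2*c*(3 + c) - 1)² = (-1 + 2*c*(3 + c))²)
z(h, m) = 27 + (-1 + 2*h² + 6*h)² (z(h, m) = (((10 + 17) + m) - m) + (-1 + 2*h² + 6*h)² = ((27 + m) - m) + (-1 + 2*h² + 6*h)² = 27 + (-1 + 2*h² + 6*h)²)
(z(18, -638) - 62731)*(358843 + 375634) = ((27 + (-1 + 2*18² + 6*18)²) - 62731)*(358843 + 375634) = ((27 + (-1 + 2*324 + 108)²) - 62731)*734477 = ((27 + (-1 + 648 + 108)²) - 62731)*734477 = ((27 + 755²) - 62731)*734477 = ((27 + 570025) - 62731)*734477 = (570052 - 62731)*734477 = 507321*734477 = 372615606117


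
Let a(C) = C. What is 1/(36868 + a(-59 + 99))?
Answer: 1/36908 ≈ 2.7094e-5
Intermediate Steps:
1/(36868 + a(-59 + 99)) = 1/(36868 + (-59 + 99)) = 1/(36868 + 40) = 1/36908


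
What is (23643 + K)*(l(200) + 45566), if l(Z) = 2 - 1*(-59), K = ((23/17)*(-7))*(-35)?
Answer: 18596013882/17 ≈ 1.0939e+9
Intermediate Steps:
K = 5635/17 (K = ((23*(1/17))*(-7))*(-35) = ((23/17)*(-7))*(-35) = -161/17*(-35) = 5635/17 ≈ 331.47)
l(Z) = 61 (l(Z) = 2 + 59 = 61)
(23643 + K)*(l(200) + 45566) = (23643 + 5635/17)*(61 + 45566) = (407566/17)*45627 = 18596013882/17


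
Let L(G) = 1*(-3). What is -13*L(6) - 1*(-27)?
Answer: 66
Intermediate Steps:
L(G) = -3
-13*L(6) - 1*(-27) = -13*(-3) - 1*(-27) = 39 + 27 = 66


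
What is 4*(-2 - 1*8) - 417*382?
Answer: -159334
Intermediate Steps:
4*(-2 - 1*8) - 417*382 = 4*(-2 - 8) - 159294 = 4*(-10) - 159294 = -40 - 159294 = -159334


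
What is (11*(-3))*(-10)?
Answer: 330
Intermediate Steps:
(11*(-3))*(-10) = -33*(-10) = 330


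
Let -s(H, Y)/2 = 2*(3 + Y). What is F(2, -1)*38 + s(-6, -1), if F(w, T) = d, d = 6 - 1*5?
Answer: 30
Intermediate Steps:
d = 1 (d = 6 - 5 = 1)
F(w, T) = 1
s(H, Y) = -12 - 4*Y (s(H, Y) = -4*(3 + Y) = -2*(6 + 2*Y) = -12 - 4*Y)
F(2, -1)*38 + s(-6, -1) = 1*38 + (-12 - 4*(-1)) = 38 + (-12 + 4) = 38 - 8 = 30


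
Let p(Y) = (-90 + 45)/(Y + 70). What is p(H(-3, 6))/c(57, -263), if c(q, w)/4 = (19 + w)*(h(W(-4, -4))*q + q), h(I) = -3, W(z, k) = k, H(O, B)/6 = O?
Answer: -15/1928576 ≈ -7.7778e-6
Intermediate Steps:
H(O, B) = 6*O
p(Y) = -45/(70 + Y)
c(q, w) = -8*q*(19 + w) (c(q, w) = 4*((19 + w)*(-3*q + q)) = 4*((19 + w)*(-2*q)) = 4*(-2*q*(19 + w)) = -8*q*(19 + w))
p(H(-3, 6))/c(57, -263) = (-45/(70 + 6*(-3)))/((8*57*(-19 - 1*(-263)))) = (-45/(70 - 18))/((8*57*(-19 + 263))) = (-45/52)/((8*57*244)) = -45*1/52/111264 = -45/52*1/111264 = -15/1928576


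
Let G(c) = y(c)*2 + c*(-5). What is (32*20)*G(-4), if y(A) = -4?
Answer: 7680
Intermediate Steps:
G(c) = -8 - 5*c (G(c) = -4*2 + c*(-5) = -8 - 5*c)
(32*20)*G(-4) = (32*20)*(-8 - 5*(-4)) = 640*(-8 + 20) = 640*12 = 7680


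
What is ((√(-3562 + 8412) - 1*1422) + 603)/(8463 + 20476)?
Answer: -819/28939 + 5*√194/28939 ≈ -0.025894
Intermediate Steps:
((√(-3562 + 8412) - 1*1422) + 603)/(8463 + 20476) = ((√4850 - 1422) + 603)/28939 = ((5*√194 - 1422) + 603)*(1/28939) = ((-1422 + 5*√194) + 603)*(1/28939) = (-819 + 5*√194)*(1/28939) = -819/28939 + 5*√194/28939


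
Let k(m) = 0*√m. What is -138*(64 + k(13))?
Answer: -8832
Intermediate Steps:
k(m) = 0
-138*(64 + k(13)) = -138*(64 + 0) = -138*64 = -8832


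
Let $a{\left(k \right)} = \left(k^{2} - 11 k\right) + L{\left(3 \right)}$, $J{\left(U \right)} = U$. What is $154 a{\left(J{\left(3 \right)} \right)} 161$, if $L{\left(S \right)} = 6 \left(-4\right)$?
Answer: $-1190112$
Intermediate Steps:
$L{\left(S \right)} = -24$
$a{\left(k \right)} = -24 + k^{2} - 11 k$ ($a{\left(k \right)} = \left(k^{2} - 11 k\right) - 24 = -24 + k^{2} - 11 k$)
$154 a{\left(J{\left(3 \right)} \right)} 161 = 154 \left(-24 + 3^{2} - 33\right) 161 = 154 \left(-24 + 9 - 33\right) 161 = 154 \left(-48\right) 161 = \left(-7392\right) 161 = -1190112$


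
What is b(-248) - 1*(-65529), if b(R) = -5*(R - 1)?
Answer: 66774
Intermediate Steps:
b(R) = 5 - 5*R (b(R) = -5*(-1 + R) = 5 - 5*R)
b(-248) - 1*(-65529) = (5 - 5*(-248)) - 1*(-65529) = (5 + 1240) + 65529 = 1245 + 65529 = 66774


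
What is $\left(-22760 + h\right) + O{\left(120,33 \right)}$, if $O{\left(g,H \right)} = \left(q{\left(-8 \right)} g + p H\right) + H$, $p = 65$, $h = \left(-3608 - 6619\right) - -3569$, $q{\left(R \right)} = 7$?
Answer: $-26400$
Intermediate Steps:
$h = -6658$ ($h = -10227 + 3569 = -6658$)
$O{\left(g,H \right)} = 7 g + 66 H$ ($O{\left(g,H \right)} = \left(7 g + 65 H\right) + H = 7 g + 66 H$)
$\left(-22760 + h\right) + O{\left(120,33 \right)} = \left(-22760 - 6658\right) + \left(7 \cdot 120 + 66 \cdot 33\right) = -29418 + \left(840 + 2178\right) = -29418 + 3018 = -26400$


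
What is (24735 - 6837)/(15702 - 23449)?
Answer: -17898/7747 ≈ -2.3103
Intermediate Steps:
(24735 - 6837)/(15702 - 23449) = 17898/(-7747) = 17898*(-1/7747) = -17898/7747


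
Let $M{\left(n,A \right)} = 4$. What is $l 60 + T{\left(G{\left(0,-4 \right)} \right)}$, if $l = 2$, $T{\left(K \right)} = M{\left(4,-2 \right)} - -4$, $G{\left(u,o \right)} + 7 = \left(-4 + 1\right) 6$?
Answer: $128$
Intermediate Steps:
$G{\left(u,o \right)} = -25$ ($G{\left(u,o \right)} = -7 + \left(-4 + 1\right) 6 = -7 - 18 = -25$)
$T{\left(K \right)} = 8$ ($T{\left(K \right)} = 4 - -4 = 4 + 4 = 8$)
$l 60 + T{\left(G{\left(0,-4 \right)} \right)} = 2 \cdot 60 + 8 = 120 + 8 = 128$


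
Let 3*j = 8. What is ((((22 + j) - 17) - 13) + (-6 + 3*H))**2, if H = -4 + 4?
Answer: 1156/9 ≈ 128.44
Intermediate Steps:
j = 8/3 (j = (1/3)*8 = 8/3 ≈ 2.6667)
H = 0
((((22 + j) - 17) - 13) + (-6 + 3*H))**2 = ((((22 + 8/3) - 17) - 13) + (-6 + 3*0))**2 = (((74/3 - 17) - 13) + (-6 + 0))**2 = ((23/3 - 13) - 6)**2 = (-16/3 - 6)**2 = (-34/3)**2 = 1156/9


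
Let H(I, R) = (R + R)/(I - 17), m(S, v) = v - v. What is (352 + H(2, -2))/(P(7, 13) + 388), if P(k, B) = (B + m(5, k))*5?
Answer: 5284/6795 ≈ 0.77763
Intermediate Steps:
m(S, v) = 0
H(I, R) = 2*R/(-17 + I) (H(I, R) = (2*R)/(-17 + I) = 2*R/(-17 + I))
P(k, B) = 5*B (P(k, B) = (B + 0)*5 = B*5 = 5*B)
(352 + H(2, -2))/(P(7, 13) + 388) = (352 + 2*(-2)/(-17 + 2))/(5*13 + 388) = (352 + 2*(-2)/(-15))/(65 + 388) = (352 + 2*(-2)*(-1/15))/453 = (352 + 4/15)*(1/453) = (5284/15)*(1/453) = 5284/6795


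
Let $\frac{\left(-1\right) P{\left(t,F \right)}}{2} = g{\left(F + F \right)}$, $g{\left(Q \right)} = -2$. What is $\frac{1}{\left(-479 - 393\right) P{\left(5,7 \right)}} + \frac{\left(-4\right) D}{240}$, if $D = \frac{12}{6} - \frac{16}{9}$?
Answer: $- \frac{1879}{470880} \approx -0.0039904$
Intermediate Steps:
$P{\left(t,F \right)} = 4$ ($P{\left(t,F \right)} = \left(-2\right) \left(-2\right) = 4$)
$D = \frac{2}{9}$ ($D = 12 \cdot \frac{1}{6} - \frac{16}{9} = 2 - \frac{16}{9} = \frac{2}{9} \approx 0.22222$)
$\frac{1}{\left(-479 - 393\right) P{\left(5,7 \right)}} + \frac{\left(-4\right) D}{240} = \frac{1}{\left(-479 - 393\right) 4} + \frac{\left(-4\right) \frac{2}{9}}{240} = \frac{1}{-872} \cdot \frac{1}{4} - \frac{1}{270} = \left(- \frac{1}{872}\right) \frac{1}{4} - \frac{1}{270} = - \frac{1}{3488} - \frac{1}{270} = - \frac{1879}{470880}$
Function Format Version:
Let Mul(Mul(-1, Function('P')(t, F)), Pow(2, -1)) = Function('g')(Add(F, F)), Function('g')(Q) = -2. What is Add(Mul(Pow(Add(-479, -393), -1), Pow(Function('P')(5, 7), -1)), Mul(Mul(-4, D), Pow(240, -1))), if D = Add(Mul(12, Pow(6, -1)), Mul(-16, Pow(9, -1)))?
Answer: Rational(-1879, 470880) ≈ -0.0039904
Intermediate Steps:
Function('P')(t, F) = 4 (Function('P')(t, F) = Mul(-2, -2) = 4)
D = Rational(2, 9) (D = Add(Mul(12, Rational(1, 6)), Mul(-16, Rational(1, 9))) = Add(2, Rational(-16, 9)) = Rational(2, 9) ≈ 0.22222)
Add(Mul(Pow(Add(-479, -393), -1), Pow(Function('P')(5, 7), -1)), Mul(Mul(-4, D), Pow(240, -1))) = Add(Mul(Pow(Add(-479, -393), -1), Pow(4, -1)), Mul(Mul(-4, Rational(2, 9)), Pow(240, -1))) = Add(Mul(Pow(-872, -1), Rational(1, 4)), Mul(Rational(-8, 9), Rational(1, 240))) = Add(Mul(Rational(-1, 872), Rational(1, 4)), Rational(-1, 270)) = Add(Rational(-1, 3488), Rational(-1, 270)) = Rational(-1879, 470880)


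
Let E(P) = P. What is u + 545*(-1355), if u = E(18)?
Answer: -738457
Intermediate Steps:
u = 18
u + 545*(-1355) = 18 + 545*(-1355) = 18 - 738475 = -738457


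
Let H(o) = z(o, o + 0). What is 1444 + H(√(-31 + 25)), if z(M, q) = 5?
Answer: 1449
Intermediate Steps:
H(o) = 5
1444 + H(√(-31 + 25)) = 1444 + 5 = 1449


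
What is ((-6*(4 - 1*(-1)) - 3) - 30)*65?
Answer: -4095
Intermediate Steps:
((-6*(4 - 1*(-1)) - 3) - 30)*65 = ((-6*(4 + 1) - 3) - 30)*65 = ((-6*5 - 3) - 30)*65 = ((-30 - 3) - 30)*65 = (-33 - 30)*65 = -63*65 = -4095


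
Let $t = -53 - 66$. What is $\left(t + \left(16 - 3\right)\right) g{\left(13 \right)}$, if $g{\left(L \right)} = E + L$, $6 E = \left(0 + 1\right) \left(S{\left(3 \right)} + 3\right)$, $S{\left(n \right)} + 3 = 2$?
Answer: $- \frac{4240}{3} \approx -1413.3$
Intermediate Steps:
$S{\left(n \right)} = -1$ ($S{\left(n \right)} = -3 + 2 = -1$)
$E = \frac{1}{3}$ ($E = \frac{\left(0 + 1\right) \left(-1 + 3\right)}{6} = \frac{1 \cdot 2}{6} = \frac{1}{6} \cdot 2 = \frac{1}{3} \approx 0.33333$)
$t = -119$ ($t = -53 - 66 = -119$)
$g{\left(L \right)} = \frac{1}{3} + L$
$\left(t + \left(16 - 3\right)\right) g{\left(13 \right)} = \left(-119 + \left(16 - 3\right)\right) \left(\frac{1}{3} + 13\right) = \left(-119 + \left(16 - 3\right)\right) \frac{40}{3} = \left(-119 + 13\right) \frac{40}{3} = \left(-106\right) \frac{40}{3} = - \frac{4240}{3}$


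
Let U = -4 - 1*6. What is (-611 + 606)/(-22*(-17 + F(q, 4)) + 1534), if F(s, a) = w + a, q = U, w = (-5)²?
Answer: -1/254 ≈ -0.0039370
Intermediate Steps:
w = 25
U = -10 (U = -4 - 6 = -10)
q = -10
F(s, a) = 25 + a
(-611 + 606)/(-22*(-17 + F(q, 4)) + 1534) = (-611 + 606)/(-22*(-17 + (25 + 4)) + 1534) = -5/(-22*(-17 + 29) + 1534) = -5/(-22*12 + 1534) = -5/(-264 + 1534) = -5/1270 = -5*1/1270 = -1/254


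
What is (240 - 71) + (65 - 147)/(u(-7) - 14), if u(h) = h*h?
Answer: 5833/35 ≈ 166.66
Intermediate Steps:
u(h) = h**2
(240 - 71) + (65 - 147)/(u(-7) - 14) = (240 - 71) + (65 - 147)/((-7)**2 - 14) = 169 - 82/(49 - 14) = 169 - 82/35 = 5833/35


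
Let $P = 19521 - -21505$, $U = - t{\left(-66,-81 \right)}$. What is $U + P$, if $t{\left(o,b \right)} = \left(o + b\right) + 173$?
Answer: $41000$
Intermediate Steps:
$t{\left(o,b \right)} = 173 + b + o$ ($t{\left(o,b \right)} = \left(b + o\right) + 173 = 173 + b + o$)
$U = -26$ ($U = - (173 - 81 - 66) = \left(-1\right) 26 = -26$)
$P = 41026$ ($P = 19521 + 21505 = 41026$)
$U + P = -26 + 41026 = 41000$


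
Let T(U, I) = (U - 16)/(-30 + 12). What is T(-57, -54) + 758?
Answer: 13717/18 ≈ 762.06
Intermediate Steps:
T(U, I) = 8/9 - U/18 (T(U, I) = (-16 + U)/(-18) = (-16 + U)*(-1/18) = 8/9 - U/18)
T(-57, -54) + 758 = (8/9 - 1/18*(-57)) + 758 = (8/9 + 19/6) + 758 = 73/18 + 758 = 13717/18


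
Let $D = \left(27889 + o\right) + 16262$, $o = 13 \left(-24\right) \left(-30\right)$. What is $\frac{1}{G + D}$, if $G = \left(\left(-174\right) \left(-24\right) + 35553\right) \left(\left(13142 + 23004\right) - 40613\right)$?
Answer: $- \frac{1}{177415932} \approx -5.6365 \cdot 10^{-9}$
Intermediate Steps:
$G = -177469443$ ($G = \left(4176 + 35553\right) \left(36146 - 40613\right) = 39729 \left(-4467\right) = -177469443$)
$o = 9360$ ($o = \left(-312\right) \left(-30\right) = 9360$)
$D = 53511$ ($D = \left(27889 + 9360\right) + 16262 = 37249 + 16262 = 53511$)
$\frac{1}{G + D} = \frac{1}{-177469443 + 53511} = \frac{1}{-177415932} = - \frac{1}{177415932}$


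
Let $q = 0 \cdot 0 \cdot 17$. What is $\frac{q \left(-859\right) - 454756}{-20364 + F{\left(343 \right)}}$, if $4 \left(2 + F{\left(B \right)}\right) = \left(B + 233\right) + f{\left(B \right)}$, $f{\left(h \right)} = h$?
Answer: $\frac{1819024}{80545} \approx 22.584$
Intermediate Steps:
$q = 0$ ($q = 0 \cdot 17 = 0$)
$F{\left(B \right)} = \frac{225}{4} + \frac{B}{2}$ ($F{\left(B \right)} = -2 + \frac{\left(B + 233\right) + B}{4} = -2 + \frac{\left(233 + B\right) + B}{4} = -2 + \frac{233 + 2 B}{4} = -2 + \left(\frac{233}{4} + \frac{B}{2}\right) = \frac{225}{4} + \frac{B}{2}$)
$\frac{q \left(-859\right) - 454756}{-20364 + F{\left(343 \right)}} = \frac{0 \left(-859\right) - 454756}{-20364 + \left(\frac{225}{4} + \frac{1}{2} \cdot 343\right)} = \frac{0 - 454756}{-20364 + \left(\frac{225}{4} + \frac{343}{2}\right)} = - \frac{454756}{-20364 + \frac{911}{4}} = - \frac{454756}{- \frac{80545}{4}} = \left(-454756\right) \left(- \frac{4}{80545}\right) = \frac{1819024}{80545}$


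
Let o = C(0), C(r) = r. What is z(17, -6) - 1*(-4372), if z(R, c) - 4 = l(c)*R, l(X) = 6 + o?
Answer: 4478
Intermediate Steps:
o = 0
l(X) = 6 (l(X) = 6 + 0 = 6)
z(R, c) = 4 + 6*R
z(17, -6) - 1*(-4372) = (4 + 6*17) - 1*(-4372) = (4 + 102) + 4372 = 106 + 4372 = 4478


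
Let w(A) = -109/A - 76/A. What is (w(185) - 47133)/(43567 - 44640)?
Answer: 47134/1073 ≈ 43.927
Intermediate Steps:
w(A) = -185/A
(w(185) - 47133)/(43567 - 44640) = (-185/185 - 47133)/(43567 - 44640) = (-185*1/185 - 47133)/(-1073) = (-1 - 47133)*(-1/1073) = -47134*(-1/1073) = 47134/1073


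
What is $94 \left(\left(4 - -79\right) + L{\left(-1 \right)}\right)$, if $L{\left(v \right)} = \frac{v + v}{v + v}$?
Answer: $7896$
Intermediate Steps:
$L{\left(v \right)} = 1$ ($L{\left(v \right)} = \frac{2 v}{2 v} = 2 v \frac{1}{2 v} = 1$)
$94 \left(\left(4 - -79\right) + L{\left(-1 \right)}\right) = 94 \left(\left(4 - -79\right) + 1\right) = 94 \left(\left(4 + 79\right) + 1\right) = 94 \left(83 + 1\right) = 94 \cdot 84 = 7896$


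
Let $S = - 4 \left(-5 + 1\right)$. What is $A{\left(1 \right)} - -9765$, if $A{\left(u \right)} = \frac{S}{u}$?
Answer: $9781$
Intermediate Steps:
$S = 16$ ($S = \left(-4\right) \left(-4\right) = 16$)
$A{\left(u \right)} = \frac{16}{u}$
$A{\left(1 \right)} - -9765 = \frac{16}{1} - -9765 = 16 \cdot 1 + 9765 = 16 + 9765 = 9781$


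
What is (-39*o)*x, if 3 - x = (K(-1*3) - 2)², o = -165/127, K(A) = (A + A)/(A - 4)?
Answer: 534105/6223 ≈ 85.828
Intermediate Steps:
K(A) = 2*A/(-4 + A) (K(A) = (2*A)/(-4 + A) = 2*A/(-4 + A))
o = -165/127 (o = -165*1/127 = -165/127 ≈ -1.2992)
x = 83/49 (x = 3 - (2*(-1*3)/(-4 - 1*3) - 2)² = 3 - (2*(-3)/(-4 - 3) - 2)² = 3 - (2*(-3)/(-7) - 2)² = 3 - (2*(-3)*(-⅐) - 2)² = 3 - (6/7 - 2)² = 3 - (-8/7)² = 3 - 1*64/49 = 3 - 64/49 = 83/49 ≈ 1.6939)
(-39*o)*x = -39*(-165/127)*(83/49) = (6435/127)*(83/49) = 534105/6223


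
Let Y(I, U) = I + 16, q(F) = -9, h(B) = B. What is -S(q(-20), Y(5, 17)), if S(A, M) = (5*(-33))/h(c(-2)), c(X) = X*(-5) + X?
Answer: 165/8 ≈ 20.625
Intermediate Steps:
c(X) = -4*X (c(X) = -5*X + X = -4*X)
Y(I, U) = 16 + I
S(A, M) = -165/8 (S(A, M) = (5*(-33))/((-4*(-2))) = -165/8)
-S(q(-20), Y(5, 17)) = -1*(-165/8) = 165/8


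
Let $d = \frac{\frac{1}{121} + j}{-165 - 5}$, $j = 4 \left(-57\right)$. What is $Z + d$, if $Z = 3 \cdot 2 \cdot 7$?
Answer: $\frac{891527}{20570} \approx 43.341$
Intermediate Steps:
$j = -228$
$d = \frac{27587}{20570}$ ($d = \frac{\frac{1}{121} - 228}{-165 - 5} = \frac{\frac{1}{121} - 228}{-170} = \left(- \frac{27587}{121}\right) \left(- \frac{1}{170}\right) = \frac{27587}{20570} \approx 1.3411$)
$Z = 42$ ($Z = 6 \cdot 7 = 42$)
$Z + d = 42 + \frac{27587}{20570} = \frac{891527}{20570}$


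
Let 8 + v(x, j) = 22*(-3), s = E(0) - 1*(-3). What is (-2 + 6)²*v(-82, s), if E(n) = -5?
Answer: -1184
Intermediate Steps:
s = -2 (s = -5 - 1*(-3) = -5 + 3 = -2)
v(x, j) = -74 (v(x, j) = -8 + 22*(-3) = -8 - 66 = -74)
(-2 + 6)²*v(-82, s) = (-2 + 6)²*(-74) = 4²*(-74) = 16*(-74) = -1184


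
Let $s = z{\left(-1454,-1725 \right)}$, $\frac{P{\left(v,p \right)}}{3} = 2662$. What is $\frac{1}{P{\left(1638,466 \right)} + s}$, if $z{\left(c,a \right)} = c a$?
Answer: $\frac{1}{2516136} \approx 3.9743 \cdot 10^{-7}$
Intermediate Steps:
$P{\left(v,p \right)} = 7986$ ($P{\left(v,p \right)} = 3 \cdot 2662 = 7986$)
$z{\left(c,a \right)} = a c$
$s = 2508150$ ($s = \left(-1725\right) \left(-1454\right) = 2508150$)
$\frac{1}{P{\left(1638,466 \right)} + s} = \frac{1}{7986 + 2508150} = \frac{1}{2516136}$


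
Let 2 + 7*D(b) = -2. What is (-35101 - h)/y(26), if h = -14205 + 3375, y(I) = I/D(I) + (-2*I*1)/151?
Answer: 563834/1065 ≈ 529.42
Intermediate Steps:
D(b) = -4/7 (D(b) = -2/7 + (⅐)*(-2) = -2/7 - 2/7 = -4/7)
y(I) = -1065*I/604 (y(I) = I/(-4/7) + (-2*I*1)/151 = I*(-7/4) - 2*I*(1/151) = -7*I/4 - 2*I/151 = -1065*I/604)
h = -10830
(-35101 - h)/y(26) = (-35101 - 1*(-10830))/((-1065/604*26)) = (-35101 + 10830)/(-13845/302) = -24271*(-302/13845) = 563834/1065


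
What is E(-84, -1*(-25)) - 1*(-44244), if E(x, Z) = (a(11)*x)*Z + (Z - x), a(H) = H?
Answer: 21253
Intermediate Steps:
E(x, Z) = Z - x + 11*Z*x (E(x, Z) = (11*x)*Z + (Z - x) = 11*Z*x + (Z - x) = Z - x + 11*Z*x)
E(-84, -1*(-25)) - 1*(-44244) = (-1*(-25) - 1*(-84) + 11*(-1*(-25))*(-84)) - 1*(-44244) = (25 + 84 + 11*25*(-84)) + 44244 = (25 + 84 - 23100) + 44244 = -22991 + 44244 = 21253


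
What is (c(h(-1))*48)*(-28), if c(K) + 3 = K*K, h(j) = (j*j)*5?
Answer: -29568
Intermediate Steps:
h(j) = 5*j² (h(j) = j²*5 = 5*j²)
c(K) = -3 + K² (c(K) = -3 + K*K = -3 + K²)
(c(h(-1))*48)*(-28) = ((-3 + (5*(-1)²)²)*48)*(-28) = ((-3 + (5*1)²)*48)*(-28) = ((-3 + 5²)*48)*(-28) = ((-3 + 25)*48)*(-28) = (22*48)*(-28) = 1056*(-28) = -29568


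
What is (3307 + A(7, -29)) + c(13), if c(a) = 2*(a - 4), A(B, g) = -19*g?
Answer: 3876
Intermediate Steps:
c(a) = -8 + 2*a (c(a) = 2*(-4 + a) = -8 + 2*a)
(3307 + A(7, -29)) + c(13) = (3307 - 19*(-29)) + (-8 + 2*13) = (3307 + 551) + (-8 + 26) = 3858 + 18 = 3876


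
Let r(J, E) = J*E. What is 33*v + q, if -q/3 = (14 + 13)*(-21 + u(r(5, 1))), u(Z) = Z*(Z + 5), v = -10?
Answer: -2679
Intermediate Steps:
r(J, E) = E*J
u(Z) = Z*(5 + Z)
q = -2349 (q = -3*(14 + 13)*(-21 + (1*5)*(5 + 1*5)) = -81*(-21 + 5*(5 + 5)) = -81*(-21 + 5*10) = -81*(-21 + 50) = -81*29 = -3*783 = -2349)
33*v + q = 33*(-10) - 2349 = -330 - 2349 = -2679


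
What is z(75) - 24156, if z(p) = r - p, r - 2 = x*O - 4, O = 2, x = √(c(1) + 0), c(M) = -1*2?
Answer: -24233 + 2*I*√2 ≈ -24233.0 + 2.8284*I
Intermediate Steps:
c(M) = -2
x = I*√2 (x = √(-2 + 0) = √(-2) = I*√2 ≈ 1.4142*I)
r = -2 + 2*I*√2 (r = 2 + ((I*√2)*2 - 4) = 2 + (2*I*√2 - 4) = 2 + (-4 + 2*I*√2) = -2 + 2*I*√2 ≈ -2.0 + 2.8284*I)
z(p) = -2 - p + 2*I*√2 (z(p) = (-2 + 2*I*√2) - p = -2 - p + 2*I*√2)
z(75) - 24156 = (-2 - 1*75 + 2*I*√2) - 24156 = (-2 - 75 + 2*I*√2) - 24156 = (-77 + 2*I*√2) - 24156 = -24233 + 2*I*√2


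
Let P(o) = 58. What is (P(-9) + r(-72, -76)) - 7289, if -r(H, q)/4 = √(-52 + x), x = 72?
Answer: -7231 - 8*√5 ≈ -7248.9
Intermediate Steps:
r(H, q) = -8*√5 (r(H, q) = -4*√(-52 + 72) = -8*√5)
(P(-9) + r(-72, -76)) - 7289 = (58 - 8*√5) - 7289 = -7231 - 8*√5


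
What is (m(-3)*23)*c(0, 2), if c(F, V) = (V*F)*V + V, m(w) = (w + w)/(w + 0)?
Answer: 92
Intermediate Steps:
m(w) = 2 (m(w) = (2*w)/w = 2)
c(F, V) = V + F*V² (c(F, V) = (F*V)*V + V = F*V² + V = V + F*V²)
(m(-3)*23)*c(0, 2) = (2*23)*(2*(1 + 0*2)) = 46*(2*(1 + 0)) = 46*(2*1) = 46*2 = 92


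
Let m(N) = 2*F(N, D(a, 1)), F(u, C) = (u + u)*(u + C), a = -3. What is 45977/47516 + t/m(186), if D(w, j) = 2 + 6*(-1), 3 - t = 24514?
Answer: 180749605/229787376 ≈ 0.78660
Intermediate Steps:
t = -24511 (t = 3 - 1*24514 = 3 - 24514 = -24511)
D(w, j) = -4 (D(w, j) = 2 - 6 = -4)
F(u, C) = 2*u*(C + u) (F(u, C) = (2*u)*(C + u) = 2*u*(C + u))
m(N) = 4*N*(-4 + N) (m(N) = 2*(2*N*(-4 + N)) = 4*N*(-4 + N))
45977/47516 + t/m(186) = 45977/47516 - 24511*1/(744*(-4 + 186)) = 45977*(1/47516) - 24511/(4*186*182) = 45977/47516 - 24511/135408 = 180749605/229787376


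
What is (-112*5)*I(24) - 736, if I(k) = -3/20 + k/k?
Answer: -1212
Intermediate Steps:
I(k) = 17/20 (I(k) = -3*1/20 + 1 = -3/20 + 1 = 17/20)
(-112*5)*I(24) - 736 = -112*5*(17/20) - 736 = -560*17/20 - 736 = -476 - 736 = -1212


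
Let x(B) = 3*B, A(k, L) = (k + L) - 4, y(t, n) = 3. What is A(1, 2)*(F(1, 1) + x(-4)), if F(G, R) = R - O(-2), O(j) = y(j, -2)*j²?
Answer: 23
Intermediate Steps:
A(k, L) = -4 + L + k (A(k, L) = (L + k) - 4 = -4 + L + k)
O(j) = 3*j²
F(G, R) = -12 + R (F(G, R) = R - 3*(-2)² = R - 3*4 = R - 1*12 = R - 12 = -12 + R)
A(1, 2)*(F(1, 1) + x(-4)) = (-4 + 2 + 1)*((-12 + 1) + 3*(-4)) = -(-11 - 12) = -1*(-23) = 23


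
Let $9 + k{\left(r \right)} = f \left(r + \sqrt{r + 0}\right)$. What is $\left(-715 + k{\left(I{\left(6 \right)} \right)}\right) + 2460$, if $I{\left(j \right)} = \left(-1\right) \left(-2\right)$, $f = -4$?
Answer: $1728 - 4 \sqrt{2} \approx 1722.3$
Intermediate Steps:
$I{\left(j \right)} = 2$
$k{\left(r \right)} = -9 - 4 r - 4 \sqrt{r}$ ($k{\left(r \right)} = -9 - 4 \left(r + \sqrt{r + 0}\right) = -9 - 4 \left(r + \sqrt{r}\right) = -9 - \left(4 r + 4 \sqrt{r}\right) = -9 - 4 r - 4 \sqrt{r}$)
$\left(-715 + k{\left(I{\left(6 \right)} \right)}\right) + 2460 = \left(-715 - \left(17 + 4 \sqrt{2}\right)\right) + 2460 = \left(-732 - 4 \sqrt{2}\right) + 2460 = 1728 - 4 \sqrt{2}$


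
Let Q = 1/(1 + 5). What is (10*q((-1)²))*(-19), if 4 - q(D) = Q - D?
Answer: -2755/3 ≈ -918.33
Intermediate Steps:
Q = ⅙ (Q = 1/6 = ⅙ ≈ 0.16667)
q(D) = 23/6 + D (q(D) = 4 - (⅙ - D) = 4 + (-⅙ + D) = 23/6 + D)
(10*q((-1)²))*(-19) = (10*(23/6 + (-1)²))*(-19) = (10*(23/6 + 1))*(-19) = (10*(29/6))*(-19) = (145/3)*(-19) = -2755/3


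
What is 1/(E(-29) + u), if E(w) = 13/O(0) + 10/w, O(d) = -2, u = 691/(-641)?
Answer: -37178/294555 ≈ -0.12622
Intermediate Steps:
u = -691/641 (u = 691*(-1/641) = -691/641 ≈ -1.0780)
E(w) = -13/2 + 10/w (E(w) = 13/(-2) + 10/w = 13*(-½) + 10/w = -13/2 + 10/w)
1/(E(-29) + u) = 1/((-13/2 + 10/(-29)) - 691/641) = 1/((-13/2 + 10*(-1/29)) - 691/641) = 1/((-13/2 - 10/29) - 691/641) = 1/(-397/58 - 691/641) = 1/(-294555/37178) = -37178/294555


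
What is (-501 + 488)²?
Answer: 169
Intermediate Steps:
(-501 + 488)² = (-13)² = 169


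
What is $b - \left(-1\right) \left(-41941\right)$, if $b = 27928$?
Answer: $-14013$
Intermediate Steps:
$b - \left(-1\right) \left(-41941\right) = 27928 - \left(-1\right) \left(-41941\right) = 27928 - 41941 = -14013$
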